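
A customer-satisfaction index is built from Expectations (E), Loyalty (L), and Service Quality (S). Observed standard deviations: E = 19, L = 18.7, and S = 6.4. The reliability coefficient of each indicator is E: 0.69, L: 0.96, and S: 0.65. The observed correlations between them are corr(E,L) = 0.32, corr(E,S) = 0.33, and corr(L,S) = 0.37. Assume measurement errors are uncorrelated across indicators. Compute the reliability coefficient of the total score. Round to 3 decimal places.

0.878

Var(E+L+S) = 19² + 18.7² + 6.4² + 2·[19·18.7·0.32 + 19·6.4·0.33 + 18.7·6.4·0.37] = 751.65 + 396.211 = 1147.86.
With uncorrelated errors the cross-covariances are all true-score covariance, so they carry over unchanged; only the diagonal terms shrink to ρᵢσᵢ².
True-score variance = [19²·0.69 + 18.7²·0.96 + 6.4²·0.65] + 396.211 = 611.416 + 396.211 = 1007.63.
Reliability = 1007.63 / 1147.86 = 0.878.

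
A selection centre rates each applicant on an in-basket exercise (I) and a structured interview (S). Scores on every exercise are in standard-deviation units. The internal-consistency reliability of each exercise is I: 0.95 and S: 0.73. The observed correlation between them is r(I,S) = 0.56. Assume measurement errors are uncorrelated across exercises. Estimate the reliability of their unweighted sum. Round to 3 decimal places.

Var(I+S) = 2 + 2·[0.56] = 2 + 1.12 = 3.12.
With uncorrelated errors the cross-covariances are all true-score covariance, so they carry over unchanged; only the diagonal terms shrink to ρᵢσᵢ².
True-score variance = [0.95 + 0.73] + 1.12 = 1.68 + 1.12 = 2.8.
Reliability = 2.8 / 3.12 = 0.897.

0.897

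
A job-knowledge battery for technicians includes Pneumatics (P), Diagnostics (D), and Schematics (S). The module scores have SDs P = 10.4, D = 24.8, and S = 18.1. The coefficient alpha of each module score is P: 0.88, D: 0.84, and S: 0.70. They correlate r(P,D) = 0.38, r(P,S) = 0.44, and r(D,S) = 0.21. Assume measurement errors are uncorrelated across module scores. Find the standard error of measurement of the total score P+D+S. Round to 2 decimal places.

14.48

Var(total) = 1050.81 + 550.2 = 1601.01.
True-score variance = 841.141 + 550.2 = 1391.34, so reliability = 0.8690.
Error variance = 1601.01 − 1391.34 = 209.669; SEM = √209.669 = 14.48.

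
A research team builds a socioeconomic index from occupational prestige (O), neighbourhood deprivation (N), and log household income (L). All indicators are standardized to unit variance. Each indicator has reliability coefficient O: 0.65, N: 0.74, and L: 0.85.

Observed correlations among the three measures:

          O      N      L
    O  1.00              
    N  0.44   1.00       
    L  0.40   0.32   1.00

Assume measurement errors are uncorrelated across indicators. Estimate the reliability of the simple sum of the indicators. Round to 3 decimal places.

0.857

Var(O+N+L) = 3 + 2·[0.44 + 0.40 + 0.32] = 3 + 2.32 = 5.32.
Because errors are independent across components, Cov(Tᵢ,Tⱼ) = Cov(Xᵢ,Xⱼ); the off-diagonal part of the true-score variance is the same as above.
True-score variance = [0.65 + 0.74 + 0.85] + 2.32 = 2.24 + 2.32 = 4.56.
Reliability = 4.56 / 5.32 = 0.857.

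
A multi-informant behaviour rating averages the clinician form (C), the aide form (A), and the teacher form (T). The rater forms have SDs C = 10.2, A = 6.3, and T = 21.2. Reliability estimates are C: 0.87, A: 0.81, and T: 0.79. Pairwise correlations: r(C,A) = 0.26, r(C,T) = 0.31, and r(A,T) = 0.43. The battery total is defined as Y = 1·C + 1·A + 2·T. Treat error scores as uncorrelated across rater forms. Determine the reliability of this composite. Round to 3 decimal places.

0.839

Var(Y) = 10.2² + 6.3² + 2²·21.2² + 2·[10.2·6.3·0.26 + 2·10.2·21.2·0.31 + 2·6.3·21.2·0.43] = 1941.49 + 531.276 = 2472.77.
Under uncorrelated errors the observed covariances equal the true-score covariances, so only the own-variance terms attenuate.
True-score variance = [10.2²·0.87 + 6.3²·0.81 + 2²·21.2²·0.79] + 531.276 = 1542.89 + 531.276 = 2074.17.
Reliability = 2074.17 / 2472.77 = 0.839.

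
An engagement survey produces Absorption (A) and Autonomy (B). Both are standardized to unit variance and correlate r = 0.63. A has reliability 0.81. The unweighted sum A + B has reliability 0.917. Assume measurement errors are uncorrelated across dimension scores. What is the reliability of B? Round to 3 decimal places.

0.919

Var(A+B) = 2 + 2·0.63 = 3.260.
True-score variance = ρ_A + ρ_B + 2·0.63, so 0.917 = (0.81 + ρ_B + 1.26) / 3.260.
ρ_B = 0.917·3.260 − 0.81 − 1.26 = 0.919.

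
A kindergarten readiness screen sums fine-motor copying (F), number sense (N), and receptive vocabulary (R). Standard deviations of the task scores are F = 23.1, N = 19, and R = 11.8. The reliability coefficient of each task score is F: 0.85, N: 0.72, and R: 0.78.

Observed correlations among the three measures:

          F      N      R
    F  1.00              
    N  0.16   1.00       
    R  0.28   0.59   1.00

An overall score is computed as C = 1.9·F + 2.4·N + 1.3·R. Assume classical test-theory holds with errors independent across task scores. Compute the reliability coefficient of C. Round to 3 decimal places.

0.848

Var(C) = 1.9²·23.1² + 2.4²·19² + 1.3²·11.8² + 2·[4.56·23.1·19·0.16 + 2.47·23.1·11.8·0.28 + 3.12·19·11.8·0.59] = 4241.01 + 1842.89 = 6083.9.
With uncorrelated errors the cross-covariances are all true-score covariance, so they carry over unchanged; only the diagonal terms shrink to ρᵢσᵢ².
True-score variance = [1.9²·23.1²·0.85 + 2.4²·19²·0.72 + 1.3²·11.8²·0.78] + 1842.89 = 3318.07 + 1842.89 = 5160.96.
Reliability = 5160.96 / 6083.9 = 0.848.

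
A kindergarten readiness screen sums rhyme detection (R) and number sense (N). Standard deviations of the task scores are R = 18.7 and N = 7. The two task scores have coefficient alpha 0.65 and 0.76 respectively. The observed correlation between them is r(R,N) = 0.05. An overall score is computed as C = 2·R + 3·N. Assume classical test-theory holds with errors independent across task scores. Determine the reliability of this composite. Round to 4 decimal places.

Var(C) = 2²·18.7² + 3²·7² + 2·[6·18.7·7·0.05] = 1839.76 + 78.54 = 1918.3.
With uncorrelated errors the cross-covariances are all true-score covariance, so they carry over unchanged; only the diagonal terms shrink to ρᵢσᵢ².
True-score variance = [2²·18.7²·0.65 + 3²·7²·0.76] + 78.54 = 1244.35 + 78.54 = 1322.89.
Reliability = 1322.89 / 1918.3 = 0.6896.

0.6896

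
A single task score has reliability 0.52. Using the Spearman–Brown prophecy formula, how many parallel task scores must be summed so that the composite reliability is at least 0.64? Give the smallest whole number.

k ≥ ρ*(1−ρ₁)/(ρ₁(1−ρ*)) = 0.64·0.48 / (0.52·0.36) = 1.641.
Smallest integer k = 2.

2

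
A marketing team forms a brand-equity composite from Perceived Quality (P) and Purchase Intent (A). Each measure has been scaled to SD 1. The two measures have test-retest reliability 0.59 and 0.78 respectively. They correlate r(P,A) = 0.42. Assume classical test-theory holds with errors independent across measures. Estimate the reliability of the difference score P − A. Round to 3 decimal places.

0.457

Var(P−A) = 1 + 1 − 2·0.42 = 2 − 0.84 = 1.16.
Under uncorrelated errors the observed covariances equal the true-score covariances, so only the own-variance terms attenuate.
True-score variance = [0.59 + 0.78] − 0.84 = 1.37 − 0.84 = 0.53.
Reliability = 0.53 / 1.16 = 0.457.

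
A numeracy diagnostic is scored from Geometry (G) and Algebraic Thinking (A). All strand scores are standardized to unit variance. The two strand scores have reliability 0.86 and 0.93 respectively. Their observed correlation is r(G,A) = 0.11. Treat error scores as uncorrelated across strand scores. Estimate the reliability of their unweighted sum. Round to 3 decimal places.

Var(G+A) = 2 + 2·[0.11] = 2 + 0.22 = 2.22.
Because errors are independent across components, Cov(Tᵢ,Tⱼ) = Cov(Xᵢ,Xⱼ); the off-diagonal part of the true-score variance is the same as above.
True-score variance = [0.86 + 0.93] + 0.22 = 1.79 + 0.22 = 2.01.
Reliability = 2.01 / 2.22 = 0.905.

0.905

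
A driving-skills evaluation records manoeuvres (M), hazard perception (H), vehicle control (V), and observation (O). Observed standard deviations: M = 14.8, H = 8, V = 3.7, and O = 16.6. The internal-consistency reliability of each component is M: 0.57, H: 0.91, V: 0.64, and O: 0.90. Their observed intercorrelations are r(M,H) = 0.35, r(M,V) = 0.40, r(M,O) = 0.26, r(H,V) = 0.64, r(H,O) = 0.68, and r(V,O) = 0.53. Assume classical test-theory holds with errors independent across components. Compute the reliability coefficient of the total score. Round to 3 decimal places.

Var(M+H+V+O) = 14.8² + 8² + 3.7² + 16.6² + 2·[14.8·8·0.35 + 14.8·3.7·0.40 + 14.8·16.6·0.26 + 8·3.7·0.64 + 8·16.6·0.68 + 3.7·16.6·0.53] = 572.29 + 538.043 = 1110.33.
With uncorrelated errors the cross-covariances are all true-score covariance, so they carry over unchanged; only the diagonal terms shrink to ρᵢσᵢ².
True-score variance = [14.8²·0.57 + 8²·0.91 + 3.7²·0.64 + 16.6²·0.90] + 538.043 = 439.858 + 538.043 = 977.901.
Reliability = 977.901 / 1110.33 = 0.881.

0.881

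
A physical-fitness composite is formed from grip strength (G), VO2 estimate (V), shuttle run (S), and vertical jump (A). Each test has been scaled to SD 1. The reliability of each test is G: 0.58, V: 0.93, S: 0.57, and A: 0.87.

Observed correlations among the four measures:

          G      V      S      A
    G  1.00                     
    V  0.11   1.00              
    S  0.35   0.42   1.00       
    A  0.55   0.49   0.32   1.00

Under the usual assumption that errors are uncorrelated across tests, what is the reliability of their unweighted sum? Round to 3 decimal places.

0.876

Var(G+V+S+A) = 4 + 2·[0.11 + 0.35 + 0.55 + 0.42 + 0.49 + 0.32] = 4 + 4.48 = 8.48.
Under uncorrelated errors the observed covariances equal the true-score covariances, so only the own-variance terms attenuate.
True-score variance = [0.58 + 0.93 + 0.57 + 0.87] + 4.48 = 2.95 + 4.48 = 7.43.
Reliability = 7.43 / 8.48 = 0.876.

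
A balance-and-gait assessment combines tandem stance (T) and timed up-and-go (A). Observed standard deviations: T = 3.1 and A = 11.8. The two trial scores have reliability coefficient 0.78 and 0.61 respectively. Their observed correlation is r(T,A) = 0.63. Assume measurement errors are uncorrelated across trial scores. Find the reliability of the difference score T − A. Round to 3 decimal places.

Var(T−A) = 3.1² + 11.8² − 2·3.1·11.8·0.63 = 148.85 − 46.0908 = 102.759.
Because errors are independent across components, Cov(Tᵢ,Tⱼ) = Cov(Xᵢ,Xⱼ); the off-diagonal part of the true-score variance is the same as above.
True-score variance = [3.1²·0.78 + 11.8²·0.61] − 46.0908 = 92.4322 − 46.0908 = 46.3414.
Reliability = 46.3414 / 102.759 = 0.451.

0.451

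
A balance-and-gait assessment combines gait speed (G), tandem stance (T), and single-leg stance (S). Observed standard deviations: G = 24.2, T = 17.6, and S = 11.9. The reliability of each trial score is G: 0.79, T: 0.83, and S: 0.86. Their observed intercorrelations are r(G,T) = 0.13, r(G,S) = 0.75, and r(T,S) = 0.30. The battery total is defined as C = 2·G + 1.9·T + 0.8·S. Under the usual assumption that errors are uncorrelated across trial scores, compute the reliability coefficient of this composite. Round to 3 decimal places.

0.857

Var(C) = 2²·24.2² + 1.9²·17.6² + 0.8²·11.9² + 2·[3.8·24.2·17.6·0.13 + 1.6·24.2·11.9·0.75 + 1.52·17.6·11.9·0.30] = 3551.42 + 1302.97 = 4854.39.
Under uncorrelated errors the observed covariances equal the true-score covariances, so only the own-variance terms attenuate.
True-score variance = [2²·24.2²·0.79 + 1.9²·17.6²·0.83 + 0.8²·11.9²·0.86] + 1302.97 = 2856.7 + 1302.97 = 4159.67.
Reliability = 4159.67 / 4854.39 = 0.857.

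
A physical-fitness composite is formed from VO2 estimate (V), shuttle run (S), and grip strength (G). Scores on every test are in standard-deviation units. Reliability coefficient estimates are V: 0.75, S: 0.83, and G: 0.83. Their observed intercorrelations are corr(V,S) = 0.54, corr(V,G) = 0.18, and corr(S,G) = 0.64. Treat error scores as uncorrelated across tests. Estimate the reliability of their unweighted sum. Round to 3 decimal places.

0.897

Var(V+S+G) = 3 + 2·[0.54 + 0.18 + 0.64] = 3 + 2.72 = 5.72.
Because errors are independent across components, Cov(Tᵢ,Tⱼ) = Cov(Xᵢ,Xⱼ); the off-diagonal part of the true-score variance is the same as above.
True-score variance = [0.75 + 0.83 + 0.83] + 2.72 = 2.41 + 2.72 = 5.13.
Reliability = 5.13 / 5.72 = 0.897.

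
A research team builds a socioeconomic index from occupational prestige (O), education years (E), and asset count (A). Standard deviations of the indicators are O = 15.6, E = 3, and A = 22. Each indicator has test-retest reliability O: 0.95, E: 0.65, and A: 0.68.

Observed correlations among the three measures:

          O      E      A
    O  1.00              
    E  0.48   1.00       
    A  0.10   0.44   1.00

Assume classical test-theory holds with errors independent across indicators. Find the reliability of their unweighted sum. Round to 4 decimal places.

Var(O+E+A) = 15.6² + 3² + 22² + 2·[15.6·3·0.48 + 15.6·22·0.10 + 3·22·0.44] = 736.36 + 171.648 = 908.008.
Because errors are independent across components, Cov(Tᵢ,Tⱼ) = Cov(Xᵢ,Xⱼ); the off-diagonal part of the true-score variance is the same as above.
True-score variance = [15.6²·0.95 + 3²·0.65 + 22²·0.68] + 171.648 = 566.162 + 171.648 = 737.81.
Reliability = 737.81 / 908.008 = 0.8126.

0.8126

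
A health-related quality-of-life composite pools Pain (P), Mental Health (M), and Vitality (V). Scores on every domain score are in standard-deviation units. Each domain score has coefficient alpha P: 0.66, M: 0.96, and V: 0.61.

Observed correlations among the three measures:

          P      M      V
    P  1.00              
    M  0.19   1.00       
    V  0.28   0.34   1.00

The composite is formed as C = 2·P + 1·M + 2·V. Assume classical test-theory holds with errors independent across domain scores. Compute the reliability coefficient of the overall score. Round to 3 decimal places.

0.778

Var(C) = 2² + 1 + 2² + 2·[2·0.19 + 4·0.28 + 2·0.34] = 9 + 4.36 = 13.36.
With uncorrelated errors the cross-covariances are all true-score covariance, so they carry over unchanged; only the diagonal terms shrink to ρᵢσᵢ².
True-score variance = [2²·0.66 + 0.96 + 2²·0.61] + 4.36 = 6.04 + 4.36 = 10.4.
Reliability = 10.4 / 13.36 = 0.778.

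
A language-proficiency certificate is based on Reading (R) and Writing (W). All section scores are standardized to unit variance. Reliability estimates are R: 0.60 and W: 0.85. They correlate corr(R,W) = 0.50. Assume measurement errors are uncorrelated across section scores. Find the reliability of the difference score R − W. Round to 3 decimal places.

Var(R−W) = 1 + 1 − 2·0.50 = 2 − 1 = 1.
With uncorrelated errors the cross-covariances are all true-score covariance, so they carry over unchanged; only the diagonal terms shrink to ρᵢσᵢ².
True-score variance = [0.60 + 0.85] − 1 = 1.45 − 1 = 0.45.
Reliability = 0.45 / 1 = 0.450.

0.450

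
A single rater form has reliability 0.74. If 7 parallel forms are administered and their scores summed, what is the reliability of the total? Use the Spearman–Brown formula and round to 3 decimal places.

0.952

ρ_k = kρ / (1 + (k−1)ρ) = 7·0.74 / (1 + 6·0.74) = 5.180 / 5.440 = 0.952.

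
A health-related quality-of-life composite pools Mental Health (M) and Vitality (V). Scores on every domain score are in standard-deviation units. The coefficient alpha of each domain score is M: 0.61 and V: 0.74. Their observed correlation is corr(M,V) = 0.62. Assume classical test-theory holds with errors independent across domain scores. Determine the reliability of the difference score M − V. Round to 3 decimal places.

0.145

Var(M−V) = 1 + 1 − 2·0.62 = 2 − 1.24 = 0.76.
With uncorrelated errors the cross-covariances are all true-score covariance, so they carry over unchanged; only the diagonal terms shrink to ρᵢσᵢ².
True-score variance = [0.61 + 0.74] − 1.24 = 1.35 − 1.24 = 0.11.
Reliability = 0.11 / 0.76 = 0.145.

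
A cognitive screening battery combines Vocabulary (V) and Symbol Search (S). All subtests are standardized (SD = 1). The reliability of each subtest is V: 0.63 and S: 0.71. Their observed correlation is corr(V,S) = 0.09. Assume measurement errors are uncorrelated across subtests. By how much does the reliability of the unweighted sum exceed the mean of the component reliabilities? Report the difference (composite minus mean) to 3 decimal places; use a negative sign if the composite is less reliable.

Var(sum) = 2 + 0.18 = 2.18; true-score variance = 1.34 + 0.18 = 1.52; composite reliability = 0.6972.
Mean component reliability = 0.6700.
Difference = 0.6972 − 0.6700 = 0.027.

0.027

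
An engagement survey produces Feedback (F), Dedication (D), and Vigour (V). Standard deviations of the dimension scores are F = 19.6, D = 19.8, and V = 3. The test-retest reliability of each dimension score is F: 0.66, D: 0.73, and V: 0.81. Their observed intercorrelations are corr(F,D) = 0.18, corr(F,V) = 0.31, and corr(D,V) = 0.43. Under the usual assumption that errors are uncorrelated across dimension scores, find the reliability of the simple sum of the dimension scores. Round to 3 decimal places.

Var(F+D+V) = 19.6² + 19.8² + 3² + 2·[19.6·19.8·0.18 + 19.6·3·0.31 + 19.8·3·0.43] = 785.2 + 227.249 = 1012.45.
Under uncorrelated errors the observed covariances equal the true-score covariances, so only the own-variance terms attenuate.
True-score variance = [19.6²·0.66 + 19.8²·0.73 + 3²·0.81] + 227.249 = 547.025 + 227.249 = 774.274.
Reliability = 774.274 / 1012.45 = 0.765.

0.765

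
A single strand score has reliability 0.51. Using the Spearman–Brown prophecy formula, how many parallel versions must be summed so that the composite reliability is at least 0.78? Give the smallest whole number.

4

k ≥ ρ*(1−ρ₁)/(ρ₁(1−ρ*)) = 0.78·0.49 / (0.51·0.22) = 3.406.
Smallest integer k = 4.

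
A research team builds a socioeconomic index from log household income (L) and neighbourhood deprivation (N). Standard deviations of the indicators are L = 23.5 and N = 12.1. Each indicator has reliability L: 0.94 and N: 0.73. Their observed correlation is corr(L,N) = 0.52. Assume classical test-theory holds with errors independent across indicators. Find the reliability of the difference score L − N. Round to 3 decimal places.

0.820

Var(L−N) = 23.5² + 12.1² − 2·23.5·12.1·0.52 = 698.66 − 295.724 = 402.936.
With uncorrelated errors the cross-covariances are all true-score covariance, so they carry over unchanged; only the diagonal terms shrink to ρᵢσᵢ².
True-score variance = [23.5²·0.94 + 12.1²·0.73] − 295.724 = 625.994 − 295.724 = 330.27.
Reliability = 330.27 / 402.936 = 0.820.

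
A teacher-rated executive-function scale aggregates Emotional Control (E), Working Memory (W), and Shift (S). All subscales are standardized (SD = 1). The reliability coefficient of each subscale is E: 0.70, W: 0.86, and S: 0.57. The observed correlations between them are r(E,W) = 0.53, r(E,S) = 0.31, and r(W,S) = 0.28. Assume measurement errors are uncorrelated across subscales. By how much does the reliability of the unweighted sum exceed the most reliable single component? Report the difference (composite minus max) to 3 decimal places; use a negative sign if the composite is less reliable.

Var(sum) = 3 + 2.24 = 5.24; true-score variance = 2.13 + 2.24 = 4.37; composite reliability = 0.8340.
Max component reliability = 0.8600.
Difference = 0.8340 − 0.8600 = -0.026.

-0.026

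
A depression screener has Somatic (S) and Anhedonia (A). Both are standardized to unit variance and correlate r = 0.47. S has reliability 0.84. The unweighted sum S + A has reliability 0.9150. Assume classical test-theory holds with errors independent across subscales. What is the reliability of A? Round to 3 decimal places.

0.910

Var(S+A) = 2 + 2·0.47 = 2.940.
True-score variance = ρ_S + ρ_A + 2·0.47, so 0.9150 = (0.84 + ρ_A + 0.94) / 2.940.
ρ_A = 0.9150·2.940 − 0.84 − 0.94 = 0.910.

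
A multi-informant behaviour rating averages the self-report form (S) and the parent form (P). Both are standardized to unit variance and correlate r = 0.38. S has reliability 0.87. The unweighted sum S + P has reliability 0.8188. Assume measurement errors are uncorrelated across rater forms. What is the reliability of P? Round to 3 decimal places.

0.630

Var(S+P) = 2 + 2·0.38 = 2.760.
True-score variance = ρ_S + ρ_P + 2·0.38, so 0.8188 = (0.87 + ρ_P + 0.76) / 2.760.
ρ_P = 0.8188·2.760 − 0.87 − 0.76 = 0.630.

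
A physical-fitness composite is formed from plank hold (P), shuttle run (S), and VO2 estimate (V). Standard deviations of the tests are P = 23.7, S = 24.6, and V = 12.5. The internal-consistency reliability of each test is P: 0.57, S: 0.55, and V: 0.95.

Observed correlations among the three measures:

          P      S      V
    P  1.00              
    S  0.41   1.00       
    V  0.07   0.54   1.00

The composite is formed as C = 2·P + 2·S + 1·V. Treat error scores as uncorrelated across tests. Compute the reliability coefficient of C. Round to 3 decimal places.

Var(C) = 2²·23.7² + 2²·24.6² + 12.5² + 2·[4·23.7·24.6·0.41 + 2·23.7·12.5·0.07 + 2·24.6·12.5·0.54] = 4823.65 + 2659.46 = 7483.11.
With uncorrelated errors the cross-covariances are all true-score covariance, so they carry over unchanged; only the diagonal terms shrink to ρᵢσᵢ².
True-score variance = [2²·23.7²·0.57 + 2²·24.6²·0.55 + 12.5²·0.95] + 2659.46 = 2760.44 + 2659.46 = 5419.9.
Reliability = 5419.9 / 7483.11 = 0.724.

0.724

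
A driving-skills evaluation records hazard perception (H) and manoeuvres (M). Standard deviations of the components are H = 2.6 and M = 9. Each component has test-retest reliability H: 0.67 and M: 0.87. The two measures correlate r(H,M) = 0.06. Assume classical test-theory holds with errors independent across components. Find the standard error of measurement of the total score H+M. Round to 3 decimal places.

Var(total) = 87.76 + 2.808 = 90.568.
True-score variance = 74.9992 + 2.808 = 77.8072, so reliability = 0.8591.
Error variance = 90.568 − 77.8072 = 12.7608; SEM = √12.7608 = 3.572.

3.572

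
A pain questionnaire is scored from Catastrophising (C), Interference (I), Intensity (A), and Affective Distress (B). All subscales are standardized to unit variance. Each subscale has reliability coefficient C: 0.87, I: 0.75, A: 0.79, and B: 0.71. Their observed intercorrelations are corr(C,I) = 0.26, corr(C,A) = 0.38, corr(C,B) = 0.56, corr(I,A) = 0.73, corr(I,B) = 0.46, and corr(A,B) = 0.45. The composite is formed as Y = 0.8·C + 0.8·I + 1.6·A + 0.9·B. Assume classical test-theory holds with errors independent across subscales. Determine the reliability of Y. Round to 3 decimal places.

Var(Y) = 0.8² + 0.8² + 1.6² + 0.9² + 2·[0.64·0.26 + 1.28·0.38 + 0.72·0.56 + 1.28·0.73 + 0.72·0.46 + 1.44·0.45] = 4.65 + 5.9392 = 10.5892.
With uncorrelated errors the cross-covariances are all true-score covariance, so they carry over unchanged; only the diagonal terms shrink to ρᵢσᵢ².
True-score variance = [0.8²·0.87 + 0.8²·0.75 + 1.6²·0.79 + 0.9²·0.71] + 5.9392 = 3.6343 + 5.9392 = 9.5735.
Reliability = 9.5735 / 10.5892 = 0.904.

0.904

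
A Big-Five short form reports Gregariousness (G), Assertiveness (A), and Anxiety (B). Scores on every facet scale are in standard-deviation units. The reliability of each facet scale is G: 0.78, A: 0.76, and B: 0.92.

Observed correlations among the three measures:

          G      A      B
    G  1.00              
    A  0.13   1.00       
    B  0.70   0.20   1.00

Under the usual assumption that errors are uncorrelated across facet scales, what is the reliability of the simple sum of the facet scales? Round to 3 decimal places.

0.893

Var(G+A+B) = 3 + 2·[0.13 + 0.70 + 0.20] = 3 + 2.06 = 5.06.
Because errors are independent across components, Cov(Tᵢ,Tⱼ) = Cov(Xᵢ,Xⱼ); the off-diagonal part of the true-score variance is the same as above.
True-score variance = [0.78 + 0.76 + 0.92] + 2.06 = 2.46 + 2.06 = 4.52.
Reliability = 4.52 / 5.06 = 0.893.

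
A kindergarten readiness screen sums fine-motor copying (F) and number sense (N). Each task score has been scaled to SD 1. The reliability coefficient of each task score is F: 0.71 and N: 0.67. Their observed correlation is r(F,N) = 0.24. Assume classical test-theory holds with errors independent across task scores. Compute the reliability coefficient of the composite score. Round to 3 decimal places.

Var(F+N) = 2 + 2·[0.24] = 2 + 0.48 = 2.48.
With uncorrelated errors the cross-covariances are all true-score covariance, so they carry over unchanged; only the diagonal terms shrink to ρᵢσᵢ².
True-score variance = [0.71 + 0.67] + 0.48 = 1.38 + 0.48 = 1.86.
Reliability = 1.86 / 2.48 = 0.750.

0.750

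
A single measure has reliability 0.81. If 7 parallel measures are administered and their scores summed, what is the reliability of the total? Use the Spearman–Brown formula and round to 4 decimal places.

0.9676

ρ_k = kρ / (1 + (k−1)ρ) = 7·0.81 / (1 + 6·0.81) = 5.670 / 5.860 = 0.9676.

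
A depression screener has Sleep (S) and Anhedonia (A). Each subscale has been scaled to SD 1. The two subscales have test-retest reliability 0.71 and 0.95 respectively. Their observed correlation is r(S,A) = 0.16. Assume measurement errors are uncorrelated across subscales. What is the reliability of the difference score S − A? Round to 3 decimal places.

0.798

Var(S−A) = 1 + 1 − 2·0.16 = 2 − 0.32 = 1.68.
Because errors are independent across components, Cov(Tᵢ,Tⱼ) = Cov(Xᵢ,Xⱼ); the off-diagonal part of the true-score variance is the same as above.
True-score variance = [0.71 + 0.95] − 0.32 = 1.66 − 0.32 = 1.34.
Reliability = 1.34 / 1.68 = 0.798.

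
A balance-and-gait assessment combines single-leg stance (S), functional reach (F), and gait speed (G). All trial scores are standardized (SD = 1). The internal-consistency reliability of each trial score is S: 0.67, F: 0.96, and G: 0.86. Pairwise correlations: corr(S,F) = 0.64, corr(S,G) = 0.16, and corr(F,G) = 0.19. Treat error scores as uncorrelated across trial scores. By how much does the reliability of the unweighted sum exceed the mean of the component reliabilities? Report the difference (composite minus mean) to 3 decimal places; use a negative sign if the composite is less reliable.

0.068

Var(sum) = 3 + 1.98 = 4.98; true-score variance = 2.49 + 1.98 = 4.47; composite reliability = 0.8976.
Mean component reliability = 0.8300.
Difference = 0.8976 − 0.8300 = 0.068.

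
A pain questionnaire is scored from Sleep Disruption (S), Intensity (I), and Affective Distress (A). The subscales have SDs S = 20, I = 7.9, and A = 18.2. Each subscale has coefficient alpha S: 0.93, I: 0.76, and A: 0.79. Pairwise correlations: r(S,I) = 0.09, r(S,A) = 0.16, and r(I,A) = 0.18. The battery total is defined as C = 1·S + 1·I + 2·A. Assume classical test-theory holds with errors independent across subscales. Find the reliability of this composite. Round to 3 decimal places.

0.851

Var(C) = 20² + 7.9² + 2²·18.2² + 2·[20·7.9·0.09 + 2·20·18.2·0.16 + 2·7.9·18.2·0.18] = 1787.37 + 364.922 = 2152.29.
Under uncorrelated errors the observed covariances equal the true-score covariances, so only the own-variance terms attenuate.
True-score variance = [20²·0.93 + 7.9²·0.76 + 2²·18.2²·0.79] + 364.922 = 1466.15 + 364.922 = 1831.07.
Reliability = 1831.07 / 2152.29 = 0.851.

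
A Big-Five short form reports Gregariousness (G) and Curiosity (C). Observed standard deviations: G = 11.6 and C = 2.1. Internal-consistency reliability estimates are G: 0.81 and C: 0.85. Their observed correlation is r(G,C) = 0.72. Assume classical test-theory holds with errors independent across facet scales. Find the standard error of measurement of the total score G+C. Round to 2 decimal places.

5.12

Var(total) = 138.97 + 35.0784 = 174.048.
True-score variance = 112.742 + 35.0784 = 147.821, so reliability = 0.8493.
Error variance = 174.048 − 147.821 = 26.2279; SEM = √26.2279 = 5.12.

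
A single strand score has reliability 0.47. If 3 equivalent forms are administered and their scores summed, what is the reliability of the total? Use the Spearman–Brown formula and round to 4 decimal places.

0.7268

ρ_k = kρ / (1 + (k−1)ρ) = 3·0.47 / (1 + 2·0.47) = 1.410 / 1.940 = 0.7268.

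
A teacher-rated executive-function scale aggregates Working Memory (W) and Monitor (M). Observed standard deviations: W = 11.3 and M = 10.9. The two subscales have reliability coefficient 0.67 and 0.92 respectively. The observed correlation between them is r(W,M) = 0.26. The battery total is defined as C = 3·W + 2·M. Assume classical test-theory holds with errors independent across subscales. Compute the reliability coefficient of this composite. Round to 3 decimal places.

Var(C) = 3²·11.3² + 2²·10.9² + 2·[6·11.3·10.9·0.26] = 1624.45 + 384.29 = 2008.74.
Because errors are independent across components, Cov(Tᵢ,Tⱼ) = Cov(Xᵢ,Xⱼ); the off-diagonal part of the true-score variance is the same as above.
True-score variance = [3²·11.3²·0.67 + 2²·10.9²·0.92] + 384.29 = 1207.19 + 384.29 = 1591.48.
Reliability = 1591.48 / 2008.74 = 0.792.

0.792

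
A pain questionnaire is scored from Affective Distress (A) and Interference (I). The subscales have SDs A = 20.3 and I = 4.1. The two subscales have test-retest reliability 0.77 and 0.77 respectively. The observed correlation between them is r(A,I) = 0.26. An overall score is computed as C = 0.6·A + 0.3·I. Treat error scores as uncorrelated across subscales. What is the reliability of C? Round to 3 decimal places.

0.781

Var(C) = 0.6²·20.3² + 0.3²·4.1² + 2·[0.18·20.3·4.1·0.26] = 149.865 + 7.79033 = 157.656.
With uncorrelated errors the cross-covariances are all true-score covariance, so they carry over unchanged; only the diagonal terms shrink to ρᵢσᵢ².
True-score variance = [0.6²·20.3²·0.77 + 0.3²·4.1²·0.77] + 7.79033 = 115.396 + 7.79033 = 123.187.
Reliability = 123.187 / 157.656 = 0.781.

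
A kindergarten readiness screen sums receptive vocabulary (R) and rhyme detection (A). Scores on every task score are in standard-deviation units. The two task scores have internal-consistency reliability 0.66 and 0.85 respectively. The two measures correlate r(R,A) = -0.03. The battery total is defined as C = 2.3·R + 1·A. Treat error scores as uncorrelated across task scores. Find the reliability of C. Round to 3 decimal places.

Var(C) = 2.3² + 1 + 2·[2.3·(-0.03)] = 6.29 − 0.138 = 6.152.
With uncorrelated errors the cross-covariances are all true-score covariance, so they carry over unchanged; only the diagonal terms shrink to ρᵢσᵢ².
True-score variance = [2.3²·0.66 + 0.85] − 0.138 = 4.3414 − 0.138 = 4.2034.
Reliability = 4.2034 / 6.152 = 0.683.

0.683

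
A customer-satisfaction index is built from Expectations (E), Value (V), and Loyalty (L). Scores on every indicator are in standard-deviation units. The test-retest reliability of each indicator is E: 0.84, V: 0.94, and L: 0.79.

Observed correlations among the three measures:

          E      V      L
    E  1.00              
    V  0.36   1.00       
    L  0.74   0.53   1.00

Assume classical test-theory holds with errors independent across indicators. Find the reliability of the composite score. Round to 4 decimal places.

0.9313

Var(E+V+L) = 3 + 2·[0.36 + 0.74 + 0.53] = 3 + 3.26 = 6.26.
With uncorrelated errors the cross-covariances are all true-score covariance, so they carry over unchanged; only the diagonal terms shrink to ρᵢσᵢ².
True-score variance = [0.84 + 0.94 + 0.79] + 3.26 = 2.57 + 3.26 = 5.83.
Reliability = 5.83 / 6.26 = 0.9313.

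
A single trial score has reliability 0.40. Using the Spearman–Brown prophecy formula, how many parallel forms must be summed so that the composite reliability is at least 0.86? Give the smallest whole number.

k ≥ ρ*(1−ρ₁)/(ρ₁(1−ρ*)) = 0.86·0.60 / (0.40·0.14) = 9.214.
Smallest integer k = 10.

10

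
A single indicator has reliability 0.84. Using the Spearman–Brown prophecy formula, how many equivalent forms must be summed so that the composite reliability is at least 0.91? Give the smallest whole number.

k ≥ ρ*(1−ρ₁)/(ρ₁(1−ρ*)) = 0.91·0.16 / (0.84·0.09) = 1.926.
Smallest integer k = 2.

2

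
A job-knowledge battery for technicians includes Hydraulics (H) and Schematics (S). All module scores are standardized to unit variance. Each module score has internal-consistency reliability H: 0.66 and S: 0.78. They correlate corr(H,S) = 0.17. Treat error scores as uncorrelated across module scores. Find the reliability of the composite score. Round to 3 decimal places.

0.761

Var(H+S) = 2 + 2·[0.17] = 2 + 0.34 = 2.34.
With uncorrelated errors the cross-covariances are all true-score covariance, so they carry over unchanged; only the diagonal terms shrink to ρᵢσᵢ².
True-score variance = [0.66 + 0.78] + 0.34 = 1.44 + 0.34 = 1.78.
Reliability = 1.78 / 2.34 = 0.761.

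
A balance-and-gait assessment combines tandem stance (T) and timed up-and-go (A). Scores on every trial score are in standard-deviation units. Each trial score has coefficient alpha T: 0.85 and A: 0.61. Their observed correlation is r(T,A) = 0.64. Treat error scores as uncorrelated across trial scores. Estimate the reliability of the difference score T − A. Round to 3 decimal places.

Var(T−A) = 1 + 1 − 2·0.64 = 2 − 1.28 = 0.72.
Because errors are independent across components, Cov(Tᵢ,Tⱼ) = Cov(Xᵢ,Xⱼ); the off-diagonal part of the true-score variance is the same as above.
True-score variance = [0.85 + 0.61] − 1.28 = 1.46 − 1.28 = 0.18.
Reliability = 0.18 / 0.72 = 0.250.

0.250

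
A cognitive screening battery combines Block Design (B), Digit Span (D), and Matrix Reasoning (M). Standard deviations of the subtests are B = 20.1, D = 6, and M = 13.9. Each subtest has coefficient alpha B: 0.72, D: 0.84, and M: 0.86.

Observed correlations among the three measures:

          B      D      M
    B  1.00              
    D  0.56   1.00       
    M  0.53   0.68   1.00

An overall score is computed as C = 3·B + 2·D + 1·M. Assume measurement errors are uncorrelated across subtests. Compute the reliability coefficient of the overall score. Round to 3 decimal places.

Var(C) = 3²·20.1² + 2²·6² + 13.9² + 2·[6·20.1·6·0.56 + 3·20.1·13.9·0.53 + 2·6·13.9·0.68] = 3973.3 + 1925.74 = 5899.04.
Because errors are independent across components, Cov(Tᵢ,Tⱼ) = Cov(Xᵢ,Xⱼ); the off-diagonal part of the true-score variance is the same as above.
True-score variance = [3²·20.1²·0.72 + 2²·6²·0.84 + 13.9²·0.86] + 1925.74 = 2905.11 + 1925.74 = 4830.85.
Reliability = 4830.85 / 5899.04 = 0.819.

0.819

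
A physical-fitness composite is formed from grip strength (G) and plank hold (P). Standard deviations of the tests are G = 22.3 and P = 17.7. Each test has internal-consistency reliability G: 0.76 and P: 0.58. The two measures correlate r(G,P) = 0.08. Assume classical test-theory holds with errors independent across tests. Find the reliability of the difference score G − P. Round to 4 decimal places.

Var(G−P) = 22.3² + 17.7² − 2·22.3·17.7·0.08 = 810.58 − 63.1536 = 747.426.
Under uncorrelated errors the observed covariances equal the true-score covariances, so only the own-variance terms attenuate.
True-score variance = [22.3²·0.76 + 17.7²·0.58] − 63.1536 = 559.649 − 63.1536 = 496.495.
Reliability = 496.495 / 747.426 = 0.6643.

0.6643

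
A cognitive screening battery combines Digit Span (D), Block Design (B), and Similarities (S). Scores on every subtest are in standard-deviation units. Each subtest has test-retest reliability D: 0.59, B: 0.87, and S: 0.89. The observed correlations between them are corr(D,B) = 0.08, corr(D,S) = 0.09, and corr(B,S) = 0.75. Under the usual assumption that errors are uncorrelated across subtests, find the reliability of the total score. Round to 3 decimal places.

0.866

Var(D+B+S) = 3 + 2·[0.08 + 0.09 + 0.75] = 3 + 1.84 = 4.84.
Because errors are independent across components, Cov(Tᵢ,Tⱼ) = Cov(Xᵢ,Xⱼ); the off-diagonal part of the true-score variance is the same as above.
True-score variance = [0.59 + 0.87 + 0.89] + 1.84 = 2.35 + 1.84 = 4.19.
Reliability = 4.19 / 4.84 = 0.866.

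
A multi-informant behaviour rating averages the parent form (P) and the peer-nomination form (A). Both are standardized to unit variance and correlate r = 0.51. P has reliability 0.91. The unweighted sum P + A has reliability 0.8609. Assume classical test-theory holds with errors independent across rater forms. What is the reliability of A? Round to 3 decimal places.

Var(P+A) = 2 + 2·0.51 = 3.020.
True-score variance = ρ_P + ρ_A + 2·0.51, so 0.8609 = (0.91 + ρ_A + 1.02) / 3.020.
ρ_A = 0.8609·3.020 − 0.91 − 1.02 = 0.670.

0.670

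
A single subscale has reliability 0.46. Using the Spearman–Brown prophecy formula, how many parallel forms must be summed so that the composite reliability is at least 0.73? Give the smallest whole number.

k ≥ ρ*(1−ρ₁)/(ρ₁(1−ρ*)) = 0.73·0.54 / (0.46·0.27) = 3.174.
Smallest integer k = 4.

4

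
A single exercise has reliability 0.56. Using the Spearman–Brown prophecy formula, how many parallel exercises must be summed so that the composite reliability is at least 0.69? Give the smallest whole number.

2

k ≥ ρ*(1−ρ₁)/(ρ₁(1−ρ*)) = 0.69·0.44 / (0.56·0.31) = 1.749.
Smallest integer k = 2.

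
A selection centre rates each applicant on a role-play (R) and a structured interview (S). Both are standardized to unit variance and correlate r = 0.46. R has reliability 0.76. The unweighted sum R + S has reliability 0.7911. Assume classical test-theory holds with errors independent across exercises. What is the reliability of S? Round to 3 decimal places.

Var(R+S) = 2 + 2·0.46 = 2.920.
True-score variance = ρ_R + ρ_S + 2·0.46, so 0.7911 = (0.76 + ρ_S + 0.92) / 2.920.
ρ_S = 0.7911·2.920 − 0.76 − 0.92 = 0.630.

0.630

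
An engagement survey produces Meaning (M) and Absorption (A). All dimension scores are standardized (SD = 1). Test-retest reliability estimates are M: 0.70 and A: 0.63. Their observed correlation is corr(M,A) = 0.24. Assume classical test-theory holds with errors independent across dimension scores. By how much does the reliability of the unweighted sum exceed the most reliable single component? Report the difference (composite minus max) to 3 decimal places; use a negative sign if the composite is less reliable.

0.030

Var(sum) = 2 + 0.48 = 2.48; true-score variance = 1.33 + 0.48 = 1.81; composite reliability = 0.7298.
Max component reliability = 0.7000.
Difference = 0.7298 − 0.7000 = 0.030.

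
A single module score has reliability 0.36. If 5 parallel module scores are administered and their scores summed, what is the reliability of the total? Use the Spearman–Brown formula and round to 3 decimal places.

ρ_k = kρ / (1 + (k−1)ρ) = 5·0.36 / (1 + 4·0.36) = 1.800 / 2.440 = 0.738.

0.738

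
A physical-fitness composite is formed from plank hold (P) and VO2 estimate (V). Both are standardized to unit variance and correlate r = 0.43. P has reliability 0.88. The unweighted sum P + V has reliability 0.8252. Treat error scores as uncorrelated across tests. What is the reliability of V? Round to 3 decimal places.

0.620

Var(P+V) = 2 + 2·0.43 = 2.860.
True-score variance = ρ_P + ρ_V + 2·0.43, so 0.8252 = (0.88 + ρ_V + 0.86) / 2.860.
ρ_V = 0.8252·2.860 − 0.88 − 0.86 = 0.620.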